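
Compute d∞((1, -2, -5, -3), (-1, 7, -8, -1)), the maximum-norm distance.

max(|x_i - y_i|) = max(|1 - (-1)|, |-2 - 7|, |-5 - (-8)|, |-3 - (-1)|) = max(2, 9, 3, 2) = 9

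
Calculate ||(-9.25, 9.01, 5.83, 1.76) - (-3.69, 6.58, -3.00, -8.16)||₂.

√(Σ(x_i - y_i)²) = √((-9.25 - (-3.69))² + (9.01 - 6.58)² + (5.83 - (-3))² + (1.76 - (-8.16))²)
= √((-5.56)² + 2.43² + 8.83² + 9.92²) = √(30.9136 + 5.9049 + 77.9689 + 98.4064) = √213.1938 ≈ 14.6012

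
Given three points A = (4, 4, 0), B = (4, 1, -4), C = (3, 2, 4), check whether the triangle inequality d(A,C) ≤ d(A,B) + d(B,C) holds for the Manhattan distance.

d(A,B) = 0 + 3 + 4 = 7, d(B,C) = 1 + 1 + 8 = 10, d(A,C) = 1 + 2 + 4 = 7.
d(A,C) = 7 ≤ 7 + 10 = 17. Triangle inequality is satisfied.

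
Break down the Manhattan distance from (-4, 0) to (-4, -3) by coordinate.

Σ|x_i - y_i| = |-4 - (-4)| + |0 - (-3)| = 0 + 3 = 3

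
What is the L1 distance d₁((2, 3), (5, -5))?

Σ|x_i - y_i| = |2 - 5| + |3 - (-5)| = 3 + 8 = 11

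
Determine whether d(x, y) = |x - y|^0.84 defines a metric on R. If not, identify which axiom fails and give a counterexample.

Yes. With 0 < p = 0.84 ≤ 1, d(x,y) = |x-y|^0.84 is a metric on R. Non-negativity and symmetry are immediate; |x-y|^0.84 = 0 ⟺ |x-y| = 0 ⟺ x = y. For the triangle inequality, the function t ↦ t^0.84 is subadditive on [0,∞) when p ≤ 1, so |x-z|^0.84 ≤ (|x-y| + |y-z|)^0.84 ≤ |x-y|^0.84 + |y-z|^0.84.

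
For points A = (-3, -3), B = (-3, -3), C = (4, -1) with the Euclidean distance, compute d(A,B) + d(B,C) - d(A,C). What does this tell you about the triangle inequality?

d(A,B) = √(0² + 0²) = √0 = 0, d(B,C) = √(7² + 2²) = √53 ≈ 7.2801, d(A,C) = √(7² + 2²) = √53 ≈ 7.2801.
d(A,B) + d(B,C) - d(A,C) = 0 + 7.2801 - 7.2801 = 7.2801 - 7.2801 = 0. This is ≥ 0, so the triangle inequality holds for these points.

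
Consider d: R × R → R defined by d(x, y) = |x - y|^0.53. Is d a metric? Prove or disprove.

Yes. With 0 < p = 0.53 ≤ 1, d(x,y) = |x-y|^0.53 is a metric on R. Non-negativity and symmetry are immediate; |x-y|^0.53 = 0 ⟺ |x-y| = 0 ⟺ x = y. For the triangle inequality, the function t ↦ t^0.53 is subadditive on [0,∞) when p ≤ 1, so |x-z|^0.53 ≤ (|x-y| + |y-z|)^0.53 ≤ |x-y|^0.53 + |y-z|^0.53.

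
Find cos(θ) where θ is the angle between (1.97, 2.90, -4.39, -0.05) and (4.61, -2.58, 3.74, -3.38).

With u = (1.97, 2.90, -4.39, -0.05), v = (4.61, -2.58, 3.74, -3.38):
u·v = 1.97·4.61 + 2.9·(-2.58) + (-4.39)·3.74 + (-0.05)·(-3.38) = 9.0817 + (-7.482) + (-16.4186) + 0.169 = -14.6499.
|u| = √(1.97² + 2.9² + (-4.39)² + (-0.05)²) = √(3.8809 + 8.41 + 19.2721 + 0.0025) = √31.5655, |v| = √(4.61² + (-2.58)² + 3.74² + (-3.38)²) = √(21.2521 + 6.6564 + 13.9876 + 11.4244) = √53.3205.
cos θ = (u·v)/(|u||v|) = -14.6499/(√31.5655·√53.3205) ≈ -0.3571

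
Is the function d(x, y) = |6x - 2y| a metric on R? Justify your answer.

No. d fails symmetry: d(3, 7) = |6·3 - 2·7| = |4| = 4, but d(7, 3) = |6·7 - 2·3| = |36| = 36. Since 4 ≠ 36, d(x,y) ≠ d(y,x) in general.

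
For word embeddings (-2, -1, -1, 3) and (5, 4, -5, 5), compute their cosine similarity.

With u = (-2, -1, -1, 3), v = (5, 4, -5, 5):
u·v = (-2)·5 + (-1)·4 + (-1)·(-5) + 3·5 = (-10) + (-4) + 5 + 15 = 6.
|u| = √((-2)² + (-1)² + (-1)² + 3²) = √15, |v| = √(5² + 4² + (-5)² + 5²) = √91, so |u||v| = √(15·91) = √1365.
cos θ = (u·v)/(|u||v|) = 6/√1365 ≈ 0.1624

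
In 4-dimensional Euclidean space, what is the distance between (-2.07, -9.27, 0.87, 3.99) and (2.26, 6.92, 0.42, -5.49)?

√(Σ(x_i - y_i)²) = √((-2.07 - 2.26)² + (-9.27 - 6.92)² + (0.87 - 0.42)² + (3.99 - (-5.49))²)
= √((-4.33)² + (-16.19)² + 0.45² + 9.48²) = √(18.7489 + 262.1161 + 0.2025 + 89.8704) = √370.9379 ≈ 19.2597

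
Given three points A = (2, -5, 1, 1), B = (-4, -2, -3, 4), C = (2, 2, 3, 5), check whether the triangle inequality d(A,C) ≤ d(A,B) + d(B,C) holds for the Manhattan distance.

d(A,B) = 6 + 3 + 4 + 3 = 16, d(B,C) = 6 + 4 + 6 + 1 = 17, d(A,C) = 0 + 7 + 2 + 4 = 13.
d(A,C) = 13 ≤ 16 + 17 = 33. Triangle inequality is satisfied.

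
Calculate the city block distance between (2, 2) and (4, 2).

Σ|x_i - y_i| = |2 - 4| + |2 - 2| = 2 + 0 = 2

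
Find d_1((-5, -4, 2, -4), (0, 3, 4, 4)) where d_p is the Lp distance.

Σ|x_i - y_i| = |-5 - 0| + |-4 - 3| + |2 - 4| + |-4 - 4| = 5 + 7 + 2 + 8 = 22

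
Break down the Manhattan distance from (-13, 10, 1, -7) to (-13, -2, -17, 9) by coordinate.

Σ|x_i - y_i| = |-13 - (-13)| + |10 - (-2)| + |1 - (-17)| + |-7 - 9| = 0 + 12 + 18 + 16 = 46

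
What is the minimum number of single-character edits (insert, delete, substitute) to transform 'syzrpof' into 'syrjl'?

Let D[i][j] be the edit distance between the first i characters of 'syzrpof' and the first j characters of 'syrjl', with D[i][0] = i, D[0][j] = j, and D[i][j] = D[i-1][j-1] if the characters match, else 1 + min(D[i-1][j], D[i][j-1], D[i-1][j-1]). Filling the table (rows: prefixes of 'syzrpof', columns: prefixes of 'syrjl'):
     ε  s  y  r  j  l
  ε  0  1  2  3  4  5
  s  1  0  1  2  3  4
  y  2  1  0  1  2  3
  z  3  2  1  1  2  3
  r  4  3  2  1  2  3
  p  5  4  3  2  2  3
  o  6  5  4  3  3  3
  f  7  6  5  4  4  4
The bottom-right entry gives D[7][5] = 4, so no sequence of fewer than 4 edits works. Backtracking through the table gives one optimal edit sequence (4 edits):
  syzrpof → syrpof (del z @3)
  syrpof → syrof (del p @4)
  syrof → syrjf (sub o→j @4)
  syrjf → syrjl (sub f→l @5)
Edit distance = 4.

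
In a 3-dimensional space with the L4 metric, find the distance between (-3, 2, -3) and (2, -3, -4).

(Σ|x_i - y_i|^4)^(1/4) = (|-3 - 2|^4 + |2 - (-3)|^4 + |-3 - (-4)|^4)^(1/4)
= (5^4 + 5^4 + 1^4)^(1/4) = (625 + 625 + 1)^(1/4) = (1251)^(1/4) ≈ 5.9472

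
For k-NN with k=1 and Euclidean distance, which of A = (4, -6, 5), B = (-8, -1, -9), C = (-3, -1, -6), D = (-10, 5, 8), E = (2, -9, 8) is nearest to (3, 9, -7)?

Distances: d(A) ≈ 19.2354, d(B) = 15, d(C) ≈ 11.7047, d(D) ≈ 20.2485, d(E) ≈ 23.4521. Nearest: C = (-3, -1, -6) with distance 11.7047.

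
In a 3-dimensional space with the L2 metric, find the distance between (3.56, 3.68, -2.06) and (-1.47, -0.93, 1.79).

(Σ|x_i - y_i|^2)^(1/2) = (|3.56 - (-1.47)|^2 + |3.68 - (-0.93)|^2 + |-2.06 - 1.79|^2)^(1/2)
= (5.03^2 + 4.61^2 + 3.85^2)^(1/2) = (25.3009 + 21.2521 + 14.8225)^(1/2) = (61.3755)^(1/2) ≈ 7.8343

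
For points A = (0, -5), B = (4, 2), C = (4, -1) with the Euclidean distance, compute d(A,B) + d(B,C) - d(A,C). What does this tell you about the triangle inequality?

d(A,B) = √(4² + 7²) = √65 ≈ 8.0623, d(B,C) = √(0² + 3²) = √9 = 3, d(A,C) = √(4² + 4²) = √32 ≈ 5.6569.
d(A,B) + d(B,C) - d(A,C) = 8.0623 + 3 - 5.6569 = 11.0623 - 5.6569 = 5.4054 (to 4 decimal places). This is ≥ 0, so the triangle inequality holds for these points.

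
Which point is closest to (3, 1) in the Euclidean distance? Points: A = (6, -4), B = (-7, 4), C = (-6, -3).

Distances: d(A) ≈ 5.831, d(B) ≈ 10.4403, d(C) ≈ 9.8489. Nearest: A = (6, -4) with distance 5.831.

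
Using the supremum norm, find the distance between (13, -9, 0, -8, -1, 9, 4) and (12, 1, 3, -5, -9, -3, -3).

max(|x_i - y_i|) = max(|13 - 12|, |-9 - 1|, |0 - 3|, |-8 - (-5)|, |-1 - (-9)|, |9 - (-3)|, |4 - (-3)|) = max(1, 10, 3, 3, 8, 12, 7) = 12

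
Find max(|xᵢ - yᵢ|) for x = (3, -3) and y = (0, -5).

max(|x_i - y_i|) = max(|3 - 0|, |-3 - (-5)|) = max(3, 2) = 3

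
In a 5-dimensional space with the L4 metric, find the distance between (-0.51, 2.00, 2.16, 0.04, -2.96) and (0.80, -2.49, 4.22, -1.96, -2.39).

(Σ|x_i - y_i|^4)^(1/4) = (|-0.51 - 0.8|^4 + |2 - (-2.49)|^4 + |2.16 - 4.22|^4 + |0.04 - (-1.96)|^4 + |-2.96 - (-2.39)|^4)^(1/4)
= (1.31^4 + 4.49^4 + 2.06^4 + 2^4 + 0.57^4)^(1/4) ≈ (2.945 + 406.4296 + 18.0081 + 16 + 0.1056)^(1/4) = (443.4883)^(1/4) ≈ 4.589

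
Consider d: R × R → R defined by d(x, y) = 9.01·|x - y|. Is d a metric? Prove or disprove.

Yes. Since |x - y| is a metric on R and 9.01 > 0, the positive scalar multiple 9.01·|x - y| is also a metric: scaling by a positive constant preserves non-negativity, identity (d=0 ⟺ |x-y|=0 ⟺ x=y), symmetry, and the triangle inequality.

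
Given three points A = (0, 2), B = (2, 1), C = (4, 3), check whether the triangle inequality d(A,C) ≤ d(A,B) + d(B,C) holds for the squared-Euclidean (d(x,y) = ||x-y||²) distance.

d(A,B) = 2² + 1² = 5, d(B,C) = 2² + 2² = 8, d(A,C) = 4² + 1² = 17.
d(A,C) = 17 > 5 + 8 = 13. Triangle inequality is VIOLATED. (Squared-Euclidean is not a metric — this is a counterexample.)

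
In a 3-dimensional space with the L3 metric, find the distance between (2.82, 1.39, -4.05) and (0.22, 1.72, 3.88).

(Σ|x_i - y_i|^3)^(1/3) = (|2.82 - 0.22|^3 + |1.39 - 1.72|^3 + |-4.05 - 3.88|^3)^(1/3)
= (2.6^3 + 0.33^3 + 7.93^3)^(1/3) ≈ (17.576 + 0.0359 + 498.6773)^(1/3) = (516.2892)^(1/3) ≈ 8.0223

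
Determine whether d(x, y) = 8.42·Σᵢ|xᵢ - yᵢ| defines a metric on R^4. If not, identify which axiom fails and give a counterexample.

Yes. The L1 (Manhattan) norm induces a metric on R^4, and multiplying a metric by a positive constant 8.42 > 0 preserves all four axioms: non-negativity (8.42·||x-y|| ≥ 0), identity (8.42·||x-y|| = 0 ⟺ ||x-y|| = 0 ⟺ x = y), symmetry (||x-y|| = ||y-x||), and the triangle inequality (8.42·||x-z|| ≤ 8.42·||x-y|| + 8.42·||y-z||). So d is a metric.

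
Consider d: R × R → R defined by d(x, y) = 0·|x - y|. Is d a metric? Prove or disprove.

No. With c = 0, d(x,y) = 0 for all x, y. This fails identity of indiscernibles: d(9, 14) = 0 but 9 ≠ 14.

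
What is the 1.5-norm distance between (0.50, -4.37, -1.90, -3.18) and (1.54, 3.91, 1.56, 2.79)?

(Σ|x_i - y_i|^1.5)^(1/1.5) = (|0.5 - 1.54|^1.5 + |-4.37 - 3.91|^1.5 + |-1.9 - 1.56|^1.5 + |-3.18 - 2.79|^1.5)^(1/1.5)
= (1.04^1.5 + 8.28^1.5 + 3.46^1.5 + 5.97^1.5)^(1/1.5) ≈ (1.0606 + 23.8257 + 6.436 + 14.5868)^(1/1.5) = (45.9091)^(1/1.5) ≈ 12.8213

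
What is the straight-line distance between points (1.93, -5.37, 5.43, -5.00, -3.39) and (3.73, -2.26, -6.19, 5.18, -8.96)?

√(Σ(x_i - y_i)²) = √((1.93 - 3.73)² + (-5.37 - (-2.26))² + (5.43 - (-6.19))² + (-5 - 5.18)² + (-3.39 - (-8.96))²)
= √((-1.8)² + (-3.11)² + 11.62² + (-10.18)² + 5.57²) = √(3.24 + 9.6721 + 135.0244 + 103.6324 + 31.0249) = √282.5938 ≈ 16.8105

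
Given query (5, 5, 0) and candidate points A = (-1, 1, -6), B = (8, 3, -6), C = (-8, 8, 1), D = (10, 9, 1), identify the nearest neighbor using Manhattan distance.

Distances: d(A) = 16, d(B) = 11, d(C) = 17, d(D) = 10. Nearest: D = (10, 9, 1) with distance 10.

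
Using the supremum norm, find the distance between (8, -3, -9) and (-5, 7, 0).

max(|x_i - y_i|) = max(|8 - (-5)|, |-3 - 7|, |-9 - 0|) = max(13, 10, 9) = 13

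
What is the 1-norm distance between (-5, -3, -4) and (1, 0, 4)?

Σ|x_i - y_i| = |-5 - 1| + |-3 - 0| + |-4 - 4| = 6 + 3 + 8 = 17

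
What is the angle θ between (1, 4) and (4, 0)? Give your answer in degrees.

With u = (1, 4), v = (4, 0):
u·v = 1·4 + 4·0 = 4 + 0 = 4.
|u| = √(1² + 4²) = √17, |v| = √(4² + 0²) = √16, so |u||v| = √(17·16) = √272.
cos θ = (u·v)/(|u||v|) = 4/√272 ≈ 0.242536
θ = arccos(0.242536) ≈ 75.96°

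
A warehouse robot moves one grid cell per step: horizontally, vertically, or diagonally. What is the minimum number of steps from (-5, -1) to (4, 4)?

max(|x_i - y_i|) = max(|-5 - 4|, |-1 - 4|) = max(9, 5) = 9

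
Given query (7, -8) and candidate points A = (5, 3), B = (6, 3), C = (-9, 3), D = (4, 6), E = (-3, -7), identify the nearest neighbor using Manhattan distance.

Distances: d(A) = 13, d(B) = 12, d(C) = 27, d(D) = 17, d(E) = 11. Nearest: E = (-3, -7) with distance 11.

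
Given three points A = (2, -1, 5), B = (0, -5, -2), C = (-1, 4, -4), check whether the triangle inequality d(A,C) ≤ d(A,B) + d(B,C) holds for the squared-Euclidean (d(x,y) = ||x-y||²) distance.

d(A,B) = 2² + 4² + 7² = 69, d(B,C) = 1² + 9² + 2² = 86, d(A,C) = 3² + 5² + 9² = 115.
d(A,C) = 115 ≤ 69 + 86 = 155. Triangle inequality is satisfied.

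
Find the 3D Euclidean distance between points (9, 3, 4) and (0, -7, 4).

√(Σ(x_i - y_i)²) = √((9 - 0)² + (3 - (-7))² + (4 - 4)²)
= √(9² + 10² + 0²) = √(81 + 100 + 0) = √181 ≈ 13.4536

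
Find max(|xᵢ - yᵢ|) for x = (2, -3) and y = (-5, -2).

max(|x_i - y_i|) = max(|2 - (-5)|, |-3 - (-2)|) = max(7, 1) = 7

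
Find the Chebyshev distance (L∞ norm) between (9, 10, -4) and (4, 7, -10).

max(|x_i - y_i|) = max(|9 - 4|, |10 - 7|, |-4 - (-10)|) = max(5, 3, 6) = 6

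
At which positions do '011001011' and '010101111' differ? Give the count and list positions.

Differing positions: 3, 4, 7. Hamming distance = 3.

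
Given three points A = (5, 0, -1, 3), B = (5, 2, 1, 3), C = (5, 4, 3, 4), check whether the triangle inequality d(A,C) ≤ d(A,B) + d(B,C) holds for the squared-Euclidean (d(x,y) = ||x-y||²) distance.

d(A,B) = 0² + 2² + 2² + 0² = 8, d(B,C) = 0² + 2² + 2² + 1² = 9, d(A,C) = 0² + 4² + 4² + 1² = 33.
d(A,C) = 33 > 8 + 9 = 17. Triangle inequality is VIOLATED. (Squared-Euclidean is not a metric — this is a counterexample.)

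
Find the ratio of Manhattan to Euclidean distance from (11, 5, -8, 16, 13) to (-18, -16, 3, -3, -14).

L1 = |11 - (-18)| + |5 - (-16)| + |-8 - 3| + |16 - (-3)| + |13 - (-14)| = 29 + 21 + 11 + 19 + 27 = 107
L2 = √(29² + 21² + 11² + 19² + 27²) = √2493 ≈ 49.93
L1 ≥ L2 always (equality iff movement is along one axis); L1 > L2 here.
Ratio L1/L2 = 107/√2493 ≈ 2.143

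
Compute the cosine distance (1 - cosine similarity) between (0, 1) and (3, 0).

With u = (0, 1), v = (3, 0):
u·v = 0·3 + 1·0 = 0 + 0 = 0.
|u| = √(0² + 1²) = √1, |v| = √(3² + 0²) = √9, so |u||v| = √(1·9) = √9 = 3.
cos θ = (u·v)/(|u||v|) = 0/3 = 0
Cosine distance = 1 - cos θ = 1 - 0 = 1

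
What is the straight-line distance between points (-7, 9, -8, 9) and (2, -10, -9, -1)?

√(Σ(x_i - y_i)²) = √((-7 - 2)² + (9 - (-10))² + (-8 - (-9))² + (9 - (-1))²)
= √((-9)² + 19² + 1² + 10²) = √(81 + 361 + 1 + 100) = √543 ≈ 23.3024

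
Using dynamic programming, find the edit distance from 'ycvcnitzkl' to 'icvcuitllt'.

Let D[i][j] be the edit distance between the first i characters of 'ycvcnitzkl' and the first j characters of 'icvcuitllt', with D[i][0] = i, D[0][j] = j, and D[i][j] = D[i-1][j-1] if the characters match, else 1 + min(D[i-1][j], D[i][j-1], D[i-1][j-1]). Filling the table (rows: prefixes of 'ycvcnitzkl', columns: prefixes of 'icvcuitllt'):
     ε  i  c  v  c  u  i  t  l  l  t
  ε  0  1  2  3  4  5  6  7  8  9 10
  y  1  1  2  3  4  5  6  7  8  9 10
  c  2  2  1  2  3  4  5  6  7  8  9
  v  3  3  2  1  2  3  4  5  6  7  8
  c  4  4  3  2  1  2  3  4  5  6  7
  n  5  5  4  3  2  2  3  4  5  6  7
  i  6  5  5  4  3  3  2  3  4  5  6
  t  7  6  6  5  4  4  3  2  3  4  5
  z  8  7  7  6  5  5  4  3  3  4  5
  k  9  8  8  7  6  6  5  4  4  4  5
  l 10  9  9  8  7  7  6  5  4  4  5
The bottom-right entry gives D[10][10] = 5, so no sequence of fewer than 5 edits works. Backtracking through the table gives one optimal edit sequence (5 edits):
  ycvcnitzkl → icvcnitzkl (sub y→i @1)
  icvcnitzkl → icvcuitzkl (sub n→u @5)
  icvcuitzkl → icvcuitlkl (sub z→l @8)
  icvcuitlkl → icvcuitlll (sub k→l @9)
  icvcuitlll → icvcuitllt (sub l→t @10)
Edit distance = 5.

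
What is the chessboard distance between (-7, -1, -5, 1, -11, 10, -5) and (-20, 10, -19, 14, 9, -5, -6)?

max(|x_i - y_i|) = max(|-7 - (-20)|, |-1 - 10|, |-5 - (-19)|, |1 - 14|, |-11 - 9|, |10 - (-5)|, |-5 - (-6)|) = max(13, 11, 14, 13, 20, 15, 1) = 20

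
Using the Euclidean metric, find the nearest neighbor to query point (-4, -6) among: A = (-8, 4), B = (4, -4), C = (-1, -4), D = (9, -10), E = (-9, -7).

Distances: d(A) ≈ 10.7703, d(B) ≈ 8.2462, d(C) ≈ 3.6056, d(D) ≈ 13.6015, d(E) ≈ 5.099. Nearest: C = (-1, -4) with distance 3.6056.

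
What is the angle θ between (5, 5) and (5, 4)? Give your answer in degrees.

With u = (5, 5), v = (5, 4):
u·v = 5·5 + 5·4 = 25 + 20 = 45.
|u| = √(5² + 5²) = √50, |v| = √(5² + 4²) = √41, so |u||v| = √(50·41) = √2050.
cos θ = (u·v)/(|u||v|) = 45/√2050 ≈ 0.993884
θ = arccos(0.993884) ≈ 6.34°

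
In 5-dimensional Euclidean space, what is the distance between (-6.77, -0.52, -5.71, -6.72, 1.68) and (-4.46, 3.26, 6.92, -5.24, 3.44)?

√(Σ(x_i - y_i)²) = √((-6.77 - (-4.46))² + (-0.52 - 3.26)² + (-5.71 - 6.92)² + (-6.72 - (-5.24))² + (1.68 - 3.44)²)
= √((-2.31)² + (-3.78)² + (-12.63)² + (-1.48)² + (-1.76)²) = √(5.3361 + 14.2884 + 159.5169 + 2.1904 + 3.0976) = √184.4294 ≈ 13.5805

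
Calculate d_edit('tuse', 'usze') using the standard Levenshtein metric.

Let D[i][j] be the edit distance between the first i characters of 'tuse' and the first j characters of 'usze', with D[i][0] = i, D[0][j] = j, and D[i][j] = D[i-1][j-1] if the characters match, else 1 + min(D[i-1][j], D[i][j-1], D[i-1][j-1]). Filling the table (rows: prefixes of 'tuse', columns: prefixes of 'usze'):
     ε  u  s  z  e
  ε  0  1  2  3  4
  t  1  1  2  3  4
  u  2  1  2  3  4
  s  3  2  1  2  3
  e  4  3  2  2  2
The bottom-right entry gives D[4][4] = 2, so no sequence of fewer than 2 edits works. Backtracking through the table gives one optimal edit sequence (2 edits):
  tuse → use (del t @1)
  use → usze (ins z @3)
Edit distance = 2.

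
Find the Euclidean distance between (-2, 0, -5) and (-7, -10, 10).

√(Σ(x_i - y_i)²) = √((-2 - (-7))² + (0 - (-10))² + (-5 - 10)²)
= √(5² + 10² + (-15)²) = √(25 + 100 + 225) = √350 ≈ 18.7083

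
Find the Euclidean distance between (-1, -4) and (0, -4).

√(Σ(x_i - y_i)²) = √((-1 - 0)² + (-4 - (-4))²)
= √((-1)² + 0²) = √(1 + 0) = √1 = 1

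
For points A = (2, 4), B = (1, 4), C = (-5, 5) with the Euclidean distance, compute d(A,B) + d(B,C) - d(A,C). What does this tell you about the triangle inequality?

d(A,B) = √(1² + 0²) = √1 = 1, d(B,C) = √(6² + 1²) = √37 ≈ 6.0828, d(A,C) = √(7² + 1²) = √50 ≈ 7.0711.
d(A,B) + d(B,C) - d(A,C) = 1 + 6.0828 - 7.0711 = 7.0828 - 7.0711 = 0.0117 (to 4 decimal places). This is ≥ 0, so the triangle inequality holds for these points.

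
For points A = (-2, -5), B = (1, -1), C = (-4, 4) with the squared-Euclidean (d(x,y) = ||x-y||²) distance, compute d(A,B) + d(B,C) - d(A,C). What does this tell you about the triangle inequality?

d(A,B) = 3² + 4² = 25, d(B,C) = 5² + 5² = 50, d(A,C) = 2² + 9² = 85.
d(A,B) + d(B,C) - d(A,C) = 25 + 50 - 85 = 75 - 85 = -10. This is < 0, so the triangle inequality FAILS for these points (squared-Euclidean is not a metric).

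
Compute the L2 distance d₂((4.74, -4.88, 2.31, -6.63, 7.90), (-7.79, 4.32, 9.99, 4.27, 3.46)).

√(Σ(x_i - y_i)²) = √((4.74 - (-7.79))² + (-4.88 - 4.32)² + (2.31 - 9.99)² + (-6.63 - 4.27)² + (7.9 - 3.46)²)
= √(12.53² + (-9.2)² + (-7.68)² + (-10.9)² + 4.44²) = √(157.0009 + 84.64 + 58.9824 + 118.81 + 19.7136) = √439.1469 ≈ 20.9558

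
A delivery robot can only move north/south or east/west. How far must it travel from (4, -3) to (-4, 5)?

Σ|x_i - y_i| = |4 - (-4)| + |-3 - 5| = 8 + 8 = 16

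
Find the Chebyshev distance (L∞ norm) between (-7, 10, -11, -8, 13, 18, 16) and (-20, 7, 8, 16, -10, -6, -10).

max(|x_i - y_i|) = max(|-7 - (-20)|, |10 - 7|, |-11 - 8|, |-8 - 16|, |13 - (-10)|, |18 - (-6)|, |16 - (-10)|) = max(13, 3, 19, 24, 23, 24, 26) = 26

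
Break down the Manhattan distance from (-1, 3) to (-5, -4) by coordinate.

Σ|x_i - y_i| = |-1 - (-5)| + |3 - (-4)| = 4 + 7 = 11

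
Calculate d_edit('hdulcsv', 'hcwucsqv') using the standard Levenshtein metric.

Let D[i][j] be the edit distance between the first i characters of 'hdulcsv' and the first j characters of 'hcwucsqv', with D[i][0] = i, D[0][j] = j, and D[i][j] = D[i-1][j-1] if the characters match, else 1 + min(D[i-1][j], D[i][j-1], D[i-1][j-1]). Filling the table (rows: prefixes of 'hdulcsv', columns: prefixes of 'hcwucsqv'):
     ε  h  c  w  u  c  s  q  v
  ε  0  1  2  3  4  5  6  7  8
  h  1  0  1  2  3  4  5  6  7
  d  2  1  1  2  3  4  5  6  7
  u  3  2  2  2  2  3  4  5  6
  l  4  3  3  3  3  3  4  5  6
  c  5  4  3  4  4  3  4  5  6
  s  6  5  4  4  5  4  3  4  5
  v  7  6  5  5  5  5  4  4  4
The bottom-right entry gives D[7][8] = 4, so no sequence of fewer than 4 edits works. Backtracking through the table gives one optimal edit sequence (4 edits):
  hdulcsv → hculcsv (sub d→c @2)
  hculcsv → hcwlcsv (sub u→w @3)
  hcwlcsv → hcwucsv (sub l→u @4)
  hcwucsv → hcwucsqv (ins q @7)
Edit distance = 4.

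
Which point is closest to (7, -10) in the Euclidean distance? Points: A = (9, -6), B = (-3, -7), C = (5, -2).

Distances: d(A) ≈ 4.4721, d(B) ≈ 10.4403, d(C) ≈ 8.2462. Nearest: A = (9, -6) with distance 4.4721.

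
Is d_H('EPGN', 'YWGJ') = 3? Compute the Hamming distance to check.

Differing positions: 1, 2, 4. Hamming distance = 3, so the claim is true.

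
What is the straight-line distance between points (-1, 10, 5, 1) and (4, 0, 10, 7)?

√(Σ(x_i - y_i)²) = √((-1 - 4)² + (10 - 0)² + (5 - 10)² + (1 - 7)²)
= √((-5)² + 10² + (-5)² + (-6)²) = √(25 + 100 + 25 + 36) = √186 ≈ 13.6382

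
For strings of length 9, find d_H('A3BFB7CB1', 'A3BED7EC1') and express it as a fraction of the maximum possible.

Differing positions: 4, 5, 7, 8. Hamming distance = 4. The maximum possible Hamming distance for length-9 strings is 9, so d_H/9 = 4/9 ≈ 0.4444.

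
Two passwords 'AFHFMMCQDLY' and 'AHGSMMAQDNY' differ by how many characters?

Differing positions: 2, 3, 4, 7, 10. Hamming distance = 5.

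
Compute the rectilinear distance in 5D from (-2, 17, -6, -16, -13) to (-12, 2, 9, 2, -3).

Σ|x_i - y_i| = |-2 - (-12)| + |17 - 2| + |-6 - 9| + |-16 - 2| + |-13 - (-3)| = 10 + 15 + 15 + 18 + 10 = 68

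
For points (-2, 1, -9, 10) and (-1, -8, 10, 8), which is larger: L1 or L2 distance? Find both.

L1 = |-2 - (-1)| + |1 - (-8)| + |-9 - 10| + |10 - 8| = 1 + 9 + 19 + 2 = 31
L2 = √(1² + 9² + 19² + 2²) = √447 ≈ 21.1424
L1 ≥ L2 always (equality iff movement is along one axis); L1 > L2 here.
Ratio L1/L2 = 31/√447 ≈ 1.4662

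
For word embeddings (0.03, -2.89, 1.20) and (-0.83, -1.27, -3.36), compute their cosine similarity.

With u = (0.03, -2.89, 1.20), v = (-0.83, -1.27, -3.36):
u·v = 0.03·(-0.83) + (-2.89)·(-1.27) + 1.2·(-3.36) = (-0.0249) + 3.6703 + (-4.032) = -0.3866.
|u| = √(0.03² + (-2.89)² + 1.2²) = √(0.0009 + 8.3521 + 1.44) = √9.793, |v| = √((-0.83)² + (-1.27)² + (-3.36)²) = √(0.6889 + 1.6129 + 11.2896) = √13.5914.
cos θ = (u·v)/(|u||v|) = -0.3866/(√9.793·√13.5914) ≈ -0.0335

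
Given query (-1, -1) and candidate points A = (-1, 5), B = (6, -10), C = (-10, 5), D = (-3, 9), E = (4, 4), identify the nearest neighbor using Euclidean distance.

Distances: d(A) = 6, d(B) ≈ 11.4018, d(C) ≈ 10.8167, d(D) ≈ 10.198, d(E) ≈ 7.0711. Nearest: A = (-1, 5) with distance 6.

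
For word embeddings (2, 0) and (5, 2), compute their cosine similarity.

With u = (2, 0), v = (5, 2):
u·v = 2·5 + 0·2 = 10 + 0 = 10.
|u| = √(2² + 0²) = √4, |v| = √(5² + 2²) = √29, so |u||v| = √(4·29) = √116.
cos θ = (u·v)/(|u||v|) = 10/√116 ≈ 0.9285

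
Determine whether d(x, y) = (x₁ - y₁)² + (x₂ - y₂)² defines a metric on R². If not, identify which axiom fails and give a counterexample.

No. The squared Euclidean distance fails the triangle inequality. Counterexample: x = (0, 0), y = (1, 1), z = (2, 2). d(x,z) = 2² + 2² = 8, but d(x,y) + d(y,z) = (1² + 1²) + (1² + 1²) = 2 + 2 = 4. Since 8 > 4, the triangle inequality is violated. (Note: √d, the ordinary Euclidean distance, IS a metric.)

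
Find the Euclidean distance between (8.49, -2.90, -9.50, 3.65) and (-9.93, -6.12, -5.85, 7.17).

√(Σ(x_i - y_i)²) = √((8.49 - (-9.93))² + (-2.9 - (-6.12))² + (-9.5 - (-5.85))² + (3.65 - 7.17)²)
= √(18.42² + 3.22² + (-3.65)² + (-3.52)²) = √(339.2964 + 10.3684 + 13.3225 + 12.3904) = √375.3777 ≈ 19.3747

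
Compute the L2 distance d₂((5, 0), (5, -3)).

√(Σ(x_i - y_i)²) = √((5 - 5)² + (0 - (-3))²)
= √(0² + 3²) = √(0 + 9) = √9 = 3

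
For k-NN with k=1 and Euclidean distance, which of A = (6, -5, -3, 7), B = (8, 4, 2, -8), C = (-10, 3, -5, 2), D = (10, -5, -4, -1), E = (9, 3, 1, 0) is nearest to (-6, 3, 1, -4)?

Distances: d(A) ≈ 18.5742, d(B) ≈ 14.6287, d(C) ≈ 9.3808, d(D) ≈ 18.8149, d(E) ≈ 15.5242. Nearest: C = (-10, 3, -5, 2) with distance 9.3808.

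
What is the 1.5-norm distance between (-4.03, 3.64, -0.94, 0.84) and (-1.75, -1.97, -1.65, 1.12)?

(Σ|x_i - y_i|^1.5)^(1/1.5) = (|-4.03 - (-1.75)|^1.5 + |3.64 - (-1.97)|^1.5 + |-0.94 - (-1.65)|^1.5 + |0.84 - 1.12|^1.5)^(1/1.5)
= (2.28^1.5 + 5.61^1.5 + 0.71^1.5 + 0.28^1.5)^(1/1.5) ≈ (3.4427 + 13.2875 + 0.5983 + 0.1482)^(1/1.5) = (17.4767)^(1/1.5) ≈ 6.7345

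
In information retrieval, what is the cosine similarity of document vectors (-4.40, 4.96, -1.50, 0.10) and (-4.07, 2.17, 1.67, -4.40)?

With u = (-4.40, 4.96, -1.50, 0.10), v = (-4.07, 2.17, 1.67, -4.40):
u·v = (-4.4)·(-4.07) + 4.96·2.17 + (-1.5)·1.67 + 0.1·(-4.4) = 17.908 + 10.7632 + (-2.505) + (-0.44) = 25.7262.
|u| = √((-4.4)² + 4.96² + (-1.5)² + 0.1²) = √(19.36 + 24.6016 + 2.25 + 0.01) = √46.2216, |v| = √((-4.07)² + 2.17² + 1.67² + (-4.4)²) = √(16.5649 + 4.7089 + 2.7889 + 19.36) = √43.4227.
cos θ = (u·v)/(|u||v|) = 25.7262/(√46.2216·√43.4227) ≈ 0.5742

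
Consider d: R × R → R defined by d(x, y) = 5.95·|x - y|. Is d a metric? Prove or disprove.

Yes. Since |x - y| is a metric on R and 5.95 > 0, the positive scalar multiple 5.95·|x - y| is also a metric: scaling by a positive constant preserves non-negativity, identity (d=0 ⟺ |x-y|=0 ⟺ x=y), symmetry, and the triangle inequality.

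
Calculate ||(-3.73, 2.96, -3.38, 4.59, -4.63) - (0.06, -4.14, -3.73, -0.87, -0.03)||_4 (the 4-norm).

(Σ|x_i - y_i|^4)^(1/4) = (|-3.73 - 0.06|^4 + |2.96 - (-4.14)|^4 + |-3.38 - (-3.73)|^4 + |4.59 - (-0.87)|^4 + |-4.63 - (-0.03)|^4)^(1/4)
= (3.79^4 + 7.1^4 + 0.35^4 + 5.46^4 + 4.6^4)^(1/4) ≈ (206.3274 + 2541.1681 + 0.015 + 888.7315 + 447.7456)^(1/4) = (4083.9876)^(1/4) ≈ 7.9941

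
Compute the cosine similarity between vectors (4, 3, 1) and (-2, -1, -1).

With u = (4, 3, 1), v = (-2, -1, -1):
u·v = 4·(-2) + 3·(-1) + 1·(-1) = (-8) + (-3) + (-1) = -12.
|u| = √(4² + 3² + 1²) = √26, |v| = √((-2)² + (-1)² + (-1)²) = √6, so |u||v| = √(26·6) = √156.
cos θ = (u·v)/(|u||v|) = -12/√156 ≈ -0.9608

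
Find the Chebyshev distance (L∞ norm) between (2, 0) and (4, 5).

max(|x_i - y_i|) = max(|2 - 4|, |0 - 5|) = max(2, 5) = 5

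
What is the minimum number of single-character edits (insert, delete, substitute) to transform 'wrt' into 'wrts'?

Let D[i][j] be the edit distance between the first i characters of 'wrt' and the first j characters of 'wrts', with D[i][0] = i, D[0][j] = j, and D[i][j] = D[i-1][j-1] if the characters match, else 1 + min(D[i-1][j], D[i][j-1], D[i-1][j-1]). Filling the table (rows: prefixes of 'wrt', columns: prefixes of 'wrts'):
     ε  w  r  t  s
  ε  0  1  2  3  4
  w  1  0  1  2  3
  r  2  1  0  1  2
  t  3  2  1  0  1
The bottom-right entry gives D[3][4] = 1, so no sequence of fewer than 1 edit works. Backtracking through the table gives one optimal edit sequence (1 edit):
  wrt → wrts (ins s @4)
Edit distance = 1.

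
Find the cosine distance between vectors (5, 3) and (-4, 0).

With u = (5, 3), v = (-4, 0):
u·v = 5·(-4) + 3·0 = (-20) + 0 = -20.
|u| = √(5² + 3²) = √34, |v| = √((-4)² + 0²) = √16, so |u||v| = √(34·16) = √544.
cos θ = (u·v)/(|u||v|) = -20/√544 ≈ -0.8575
Cosine distance = 1 - cos θ ≈ 1 - (-0.8575) = 1.8575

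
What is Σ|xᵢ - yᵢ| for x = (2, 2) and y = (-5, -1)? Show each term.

Σ|x_i - y_i| = |2 - (-5)| + |2 - (-1)| = 7 + 3 = 10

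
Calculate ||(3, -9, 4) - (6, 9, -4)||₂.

√(Σ(x_i - y_i)²) = √((3 - 6)² + (-9 - 9)² + (4 - (-4))²)
= √((-3)² + (-18)² + 8²) = √(9 + 324 + 64) = √397 ≈ 19.9249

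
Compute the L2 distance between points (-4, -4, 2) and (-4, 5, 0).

(Σ|x_i - y_i|^2)^(1/2) = (|-4 - (-4)|^2 + |-4 - 5|^2 + |2 - 0|^2)^(1/2)
= (0^2 + 9^2 + 2^2)^(1/2) = (0 + 81 + 4)^(1/2) = (85)^(1/2) ≈ 9.2195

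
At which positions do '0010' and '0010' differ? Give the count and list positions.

Differing positions: none. Hamming distance = 0.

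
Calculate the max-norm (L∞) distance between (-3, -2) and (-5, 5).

max(|x_i - y_i|) = max(|-3 - (-5)|, |-2 - 5|) = max(2, 7) = 7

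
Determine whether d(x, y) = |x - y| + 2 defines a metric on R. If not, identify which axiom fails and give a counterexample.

No. d fails identity of indiscernibles (specifically d(x,x) = 0): d(-8, -8) = |-8 - (-8)| + 2 = 0 + 2 = 2 ≠ 0.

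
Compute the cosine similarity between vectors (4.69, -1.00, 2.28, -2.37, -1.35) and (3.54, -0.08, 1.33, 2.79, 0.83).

With u = (4.69, -1.00, 2.28, -2.37, -1.35), v = (3.54, -0.08, 1.33, 2.79, 0.83):
u·v = 4.69·3.54 + (-1)·(-0.08) + 2.28·1.33 + (-2.37)·2.79 + (-1.35)·0.83 = 16.6026 + 0.08 + 3.0324 + (-6.6123) + (-1.1205) = 11.9822.
|u| = √(4.69² + (-1)² + 2.28² + (-2.37)² + (-1.35)²) = √(21.9961 + 1 + 5.1984 + 5.6169 + 1.8225) = √35.6339, |v| = √(3.54² + (-0.08)² + 1.33² + 2.79² + 0.83²) = √(12.5316 + 0.0064 + 1.7689 + 7.7841 + 0.6889) = √22.7799.
cos θ = (u·v)/(|u||v|) = 11.9822/(√35.6339·√22.7799) ≈ 0.4206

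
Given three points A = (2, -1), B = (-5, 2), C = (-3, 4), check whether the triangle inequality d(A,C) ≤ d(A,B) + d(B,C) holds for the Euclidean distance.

d(A,B) = √(7² + 3²) = √58 ≈ 7.6158, d(B,C) = √(2² + 2²) = √8 ≈ 2.8284, d(A,C) = √(5² + 5²) = √50 ≈ 7.0711.
d(A,C) ≈ 7.0711 ≤ 7.6158 + 2.8284 = 10.4442. Triangle inequality is satisfied.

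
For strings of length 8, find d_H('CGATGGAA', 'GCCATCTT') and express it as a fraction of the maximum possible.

Differing positions: 1, 2, 3, 4, 5, 6, 7, 8. Hamming distance = 8. The maximum possible Hamming distance for length-8 strings is 8, so d_H/8 = 8/8 = 1.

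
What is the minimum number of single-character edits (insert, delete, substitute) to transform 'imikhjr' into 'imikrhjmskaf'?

Let D[i][j] be the edit distance between the first i characters of 'imikhjr' and the first j characters of 'imikrhjmskaf', with D[i][0] = i, D[0][j] = j, and D[i][j] = D[i-1][j-1] if the characters match, else 1 + min(D[i-1][j], D[i][j-1], D[i-1][j-1]). Filling the table (rows: prefixes of 'imikhjr', columns: prefixes of 'imikrhjmskaf'):
     ε  i  m  i  k  r  h  j  m  s  k  a  f
  ε  0  1  2  3  4  5  6  7  8  9 10 11 12
  i  1  0  1  2  3  4  5  6  7  8  9 10 11
  m  2  1  0  1  2  3  4  5  6  7  8  9 10
  i  3  2  1  0  1  2  3  4  5  6  7  8  9
  k  4  3  2  1  0  1  2  3  4  5  6  7  8
  h  5  4  3  2  1  1  1  2  3  4  5  6  7
  j  6  5  4  3  2  2  2  1  2  3  4  5  6
  r  7  6  5  4  3  2  3  2  2  3  4  5  6
The bottom-right entry gives D[7][12] = 6, so no sequence of fewer than 6 edits works. Backtracking through the table gives one optimal edit sequence (6 edits):
  imikhjr → imikrhjr (ins r @5)
  imikrhjr → imikrhjmr (ins m @8)
  imikrhjmr → imikrhjmsr (ins s @9)
  imikrhjmsr → imikrhjmskr (ins k @10)
  imikrhjmskr → imikrhjmskar (ins a @11)
  imikrhjmskar → imikrhjmskaf (sub r→f @12)
Edit distance = 6.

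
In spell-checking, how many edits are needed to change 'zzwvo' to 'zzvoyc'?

Let D[i][j] be the edit distance between the first i characters of 'zzwvo' and the first j characters of 'zzvoyc', with D[i][0] = i, D[0][j] = j, and D[i][j] = D[i-1][j-1] if the characters match, else 1 + min(D[i-1][j], D[i][j-1], D[i-1][j-1]). Filling the table (rows: prefixes of 'zzwvo', columns: prefixes of 'zzvoyc'):
     ε  z  z  v  o  y  c
  ε  0  1  2  3  4  5  6
  z  1  0  1  2  3  4  5
  z  2  1  0  1  2  3  4
  w  3  2  1  1  2  3  4
  v  4  3  2  1  2  3  4
  o  5  4  3  2  1  2  3
The bottom-right entry gives D[5][6] = 3, so no sequence of fewer than 3 edits works. Backtracking through the table gives one optimal edit sequence (3 edits):
  zzwvo → zzvo (del w @3)
  zzvo → zzvoy (ins y @5)
  zzvoy → zzvoyc (ins c @6)
Edit distance = 3.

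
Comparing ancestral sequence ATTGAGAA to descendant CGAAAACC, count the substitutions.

Differing positions: 1, 2, 3, 4, 6, 7, 8. Hamming distance = 7.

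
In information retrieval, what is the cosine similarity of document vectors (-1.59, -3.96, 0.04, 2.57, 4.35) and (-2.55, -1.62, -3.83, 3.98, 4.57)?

With u = (-1.59, -3.96, 0.04, 2.57, 4.35), v = (-2.55, -1.62, -3.83, 3.98, 4.57):
u·v = (-1.59)·(-2.55) + (-3.96)·(-1.62) + 0.04·(-3.83) + 2.57·3.98 + 4.35·4.57 = 4.0545 + 6.4152 + (-0.1532) + 10.2286 + 19.8795 = 40.4246.
|u| = √((-1.59)² + (-3.96)² + 0.04² + 2.57² + 4.35²) = √(2.5281 + 15.6816 + 0.0016 + 6.6049 + 18.9225) = √43.7387, |v| = √((-2.55)² + (-1.62)² + (-3.83)² + 3.98² + 4.57²) = √(6.5025 + 2.6244 + 14.6689 + 15.8404 + 20.8849) = √60.5211.
cos θ = (u·v)/(|u||v|) = 40.4246/(√43.7387·√60.5211) ≈ 0.7857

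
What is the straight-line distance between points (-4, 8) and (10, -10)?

√(Σ(x_i - y_i)²) = √((-4 - 10)² + (8 - (-10))²)
= √((-14)² + 18²) = √(196 + 324) = √520 ≈ 22.8035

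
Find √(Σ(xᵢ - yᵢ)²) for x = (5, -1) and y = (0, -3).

√(Σ(x_i - y_i)²) = √((5 - 0)² + (-1 - (-3))²)
= √(5² + 2²) = √(25 + 4) = √29 ≈ 5.3852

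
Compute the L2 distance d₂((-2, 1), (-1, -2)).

√(Σ(x_i - y_i)²) = √((-2 - (-1))² + (1 - (-2))²)
= √((-1)² + 3²) = √(1 + 9) = √10 ≈ 3.1623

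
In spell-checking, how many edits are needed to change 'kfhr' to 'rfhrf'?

Let D[i][j] be the edit distance between the first i characters of 'kfhr' and the first j characters of 'rfhrf', with D[i][0] = i, D[0][j] = j, and D[i][j] = D[i-1][j-1] if the characters match, else 1 + min(D[i-1][j], D[i][j-1], D[i-1][j-1]). Filling the table (rows: prefixes of 'kfhr', columns: prefixes of 'rfhrf'):
     ε  r  f  h  r  f
  ε  0  1  2  3  4  5
  k  1  1  2  3  4  5
  f  2  2  1  2  3  4
  h  3  3  2  1  2  3
  r  4  3  3  2  1  2
The bottom-right entry gives D[4][5] = 2, so no sequence of fewer than 2 edits works. Backtracking through the table gives one optimal edit sequence (2 edits):
  kfhr → rfhr (sub k→r @1)
  rfhr → rfhrf (ins f @5)
Edit distance = 2.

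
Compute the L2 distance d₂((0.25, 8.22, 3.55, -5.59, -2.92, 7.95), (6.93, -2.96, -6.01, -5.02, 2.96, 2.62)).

√(Σ(x_i - y_i)²) = √((0.25 - 6.93)² + (8.22 - (-2.96))² + (3.55 - (-6.01))² + (-5.59 - (-5.02))² + (-2.92 - 2.96)² + (7.95 - 2.62)²)
= √((-6.68)² + 11.18² + 9.56² + (-0.57)² + (-5.88)² + 5.33²) = √(44.6224 + 124.9924 + 91.3936 + 0.3249 + 34.5744 + 28.4089) = √324.3166 ≈ 18.0088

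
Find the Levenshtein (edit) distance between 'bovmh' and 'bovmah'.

Let D[i][j] be the edit distance between the first i characters of 'bovmh' and the first j characters of 'bovmah', with D[i][0] = i, D[0][j] = j, and D[i][j] = D[i-1][j-1] if the characters match, else 1 + min(D[i-1][j], D[i][j-1], D[i-1][j-1]). Filling the table (rows: prefixes of 'bovmh', columns: prefixes of 'bovmah'):
     ε  b  o  v  m  a  h
  ε  0  1  2  3  4  5  6
  b  1  0  1  2  3  4  5
  o  2  1  0  1  2  3  4
  v  3  2  1  0  1  2  3
  m  4  3  2  1  0  1  2
  h  5  4  3  2  1  1  1
The bottom-right entry gives D[5][6] = 1, so no sequence of fewer than 1 edit works. Backtracking through the table gives one optimal edit sequence (1 edit):
  bovmh → bovmah (ins a @5)
Edit distance = 1.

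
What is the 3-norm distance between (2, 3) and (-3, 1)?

(Σ|x_i - y_i|^3)^(1/3) = (|2 - (-3)|^3 + |3 - 1|^3)^(1/3)
= (5^3 + 2^3)^(1/3) = (125 + 8)^(1/3) = (133)^(1/3) ≈ 5.1045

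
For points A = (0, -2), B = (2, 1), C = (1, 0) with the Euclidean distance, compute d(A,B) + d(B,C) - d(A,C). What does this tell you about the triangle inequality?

d(A,B) = √(2² + 3²) = √13 ≈ 3.6056, d(B,C) = √(1² + 1²) = √2 ≈ 1.4142, d(A,C) = √(1² + 2²) = √5 ≈ 2.2361.
d(A,B) + d(B,C) - d(A,C) = 3.6056 + 1.4142 - 2.2361 = 5.0198 - 2.2361 = 2.7837 (to 4 decimal places). This is ≥ 0, so the triangle inequality holds for these points.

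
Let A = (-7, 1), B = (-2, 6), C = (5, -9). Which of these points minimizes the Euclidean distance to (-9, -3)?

Distances: d(A) ≈ 4.4721, d(B) ≈ 11.4018, d(C) ≈ 15.2315. Nearest: A = (-7, 1) with distance 4.4721.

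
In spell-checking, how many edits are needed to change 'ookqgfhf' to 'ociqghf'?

Let D[i][j] be the edit distance between the first i characters of 'ookqgfhf' and the first j characters of 'ociqghf', with D[i][0] = i, D[0][j] = j, and D[i][j] = D[i-1][j-1] if the characters match, else 1 + min(D[i-1][j], D[i][j-1], D[i-1][j-1]). Filling the table (rows: prefixes of 'ookqgfhf', columns: prefixes of 'ociqghf'):
     ε  o  c  i  q  g  h  f
  ε  0  1  2  3  4  5  6  7
  o  1  0  1  2  3  4  5  6
  o  2  1  1  2  3  4  5  6
  k  3  2  2  2  3  4  5  6
  q  4  3  3  3  2  3  4  5
  g  5  4  4  4  3  2  3  4
  f  6  5  5  5  4  3  3  3
  h  7  6  6  6  5  4  3  4
  f  8  7  7  7  6  5  4  3
The bottom-right entry gives D[8][7] = 3, so no sequence of fewer than 3 edits works. Backtracking through the table gives one optimal edit sequence (3 edits):
  ookqgfhf → ockqgfhf (sub o→c @2)
  ockqgfhf → ociqgfhf (sub k→i @3)
  ociqgfhf → ociqghf (del f @6)
Edit distance = 3.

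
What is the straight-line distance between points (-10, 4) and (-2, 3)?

√(Σ(x_i - y_i)²) = √((-10 - (-2))² + (4 - 3)²)
= √((-8)² + 1²) = √(64 + 1) = √65 ≈ 8.0623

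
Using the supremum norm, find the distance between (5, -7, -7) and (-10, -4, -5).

max(|x_i - y_i|) = max(|5 - (-10)|, |-7 - (-4)|, |-7 - (-5)|) = max(15, 3, 2) = 15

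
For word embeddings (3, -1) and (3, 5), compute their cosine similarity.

With u = (3, -1), v = (3, 5):
u·v = 3·3 + (-1)·5 = 9 + (-5) = 4.
|u| = √(3² + (-1)²) = √10, |v| = √(3² + 5²) = √34, so |u||v| = √(10·34) = √340.
cos θ = (u·v)/(|u||v|) = 4/√340 ≈ 0.2169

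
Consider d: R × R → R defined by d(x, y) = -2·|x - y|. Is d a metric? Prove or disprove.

No. With c = -2 < 0, d fails non-negativity: d(2, 5) = -2·|2 - 5| = -2·3 = -6 < 0.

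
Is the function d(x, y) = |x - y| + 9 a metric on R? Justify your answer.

No. d fails identity of indiscernibles (specifically d(x,x) = 0): d(6, 6) = |6 - 6| + 9 = 0 + 9 = 9 ≠ 0.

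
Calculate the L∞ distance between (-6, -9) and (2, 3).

max(|x_i - y_i|) = max(|-6 - 2|, |-9 - 3|) = max(8, 12) = 12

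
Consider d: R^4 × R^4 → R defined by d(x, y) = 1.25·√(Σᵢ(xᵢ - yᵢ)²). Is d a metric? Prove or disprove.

Yes. The L2 (Euclidean) norm induces a metric on R^4, and multiplying a metric by a positive constant 1.25 > 0 preserves all four axioms: non-negativity (1.25·||x-y|| ≥ 0), identity (1.25·||x-y|| = 0 ⟺ ||x-y|| = 0 ⟺ x = y), symmetry (||x-y|| = ||y-x||), and the triangle inequality (1.25·||x-z|| ≤ 1.25·||x-y|| + 1.25·||y-z||). So d is a metric.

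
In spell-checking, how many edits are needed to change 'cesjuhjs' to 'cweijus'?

Let D[i][j] be the edit distance between the first i characters of 'cesjuhjs' and the first j characters of 'cweijus', with D[i][0] = i, D[0][j] = j, and D[i][j] = D[i-1][j-1] if the characters match, else 1 + min(D[i-1][j], D[i][j-1], D[i-1][j-1]). Filling the table (rows: prefixes of 'cesjuhjs', columns: prefixes of 'cweijus'):
     ε  c  w  e  i  j  u  s
  ε  0  1  2  3  4  5  6  7
  c  1  0  1  2  3  4  5  6
  e  2  1  1  1  2  3  4  5
  s  3  2  2  2  2  3  4  4
  j  4  3  3  3  3  2  3  4
  u  5  4  4  4  4  3  2  3
  h  6  5  5  5  5  4  3  3
  j  7  6  6  6  6  5  4  4
  s  8  7  7  7  7  6  5  4
The bottom-right entry gives D[8][7] = 4, so no sequence of fewer than 4 edits works. Backtracking through the table gives one optimal edit sequence (4 edits):
  cesjuhjs → cwesjuhjs (ins w @2)
  cwesjuhjs → cweijuhjs (sub s→i @4)
  cweijuhjs → cweijujs (del h @7)
  cweijujs → cweijus (del j @7)
Edit distance = 4.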